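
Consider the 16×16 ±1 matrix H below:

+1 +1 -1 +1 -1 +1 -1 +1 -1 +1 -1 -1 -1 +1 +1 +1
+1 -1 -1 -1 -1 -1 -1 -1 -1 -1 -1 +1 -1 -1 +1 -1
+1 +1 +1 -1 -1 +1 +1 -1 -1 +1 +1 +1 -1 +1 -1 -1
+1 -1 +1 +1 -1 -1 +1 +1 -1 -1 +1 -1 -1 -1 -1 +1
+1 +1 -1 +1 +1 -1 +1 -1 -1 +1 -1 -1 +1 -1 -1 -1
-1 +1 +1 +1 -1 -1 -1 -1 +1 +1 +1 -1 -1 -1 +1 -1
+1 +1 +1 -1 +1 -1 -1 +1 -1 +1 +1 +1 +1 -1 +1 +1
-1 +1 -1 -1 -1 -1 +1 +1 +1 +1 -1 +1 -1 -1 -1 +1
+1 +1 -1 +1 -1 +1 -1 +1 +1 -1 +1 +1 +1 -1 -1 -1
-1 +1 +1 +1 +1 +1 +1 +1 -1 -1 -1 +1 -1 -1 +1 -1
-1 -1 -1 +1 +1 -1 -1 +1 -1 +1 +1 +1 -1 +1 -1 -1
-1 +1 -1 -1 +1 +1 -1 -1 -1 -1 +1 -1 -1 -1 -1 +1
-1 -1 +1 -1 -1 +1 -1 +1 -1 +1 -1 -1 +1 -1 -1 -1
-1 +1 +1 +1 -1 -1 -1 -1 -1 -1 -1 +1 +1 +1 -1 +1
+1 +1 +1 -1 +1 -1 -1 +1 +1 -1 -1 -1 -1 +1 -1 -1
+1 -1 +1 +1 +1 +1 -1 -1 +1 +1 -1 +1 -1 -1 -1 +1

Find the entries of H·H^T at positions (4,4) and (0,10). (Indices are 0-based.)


Row 0 of H: [1, 1, -1, 1, -1, 1, -1, 1, -1, 1, -1, -1, -1, 1, 1, 1].
Row 4 of H: [1, 1, -1, 1, 1, -1, 1, -1, -1, 1, -1, -1, 1, -1, -1, -1].
Row 10 of H: [-1, -1, -1, 1, 1, -1, -1, 1, -1, 1, 1, 1, -1, 1, -1, -1].
(H·H^T)[4][4] = Σ_j H[4][j]·H[4][j] = (1)² + (1)² + (-1)² + (1)² + (1)² + (-1)² + (1)² + (-1)² + (-1)² + (1)² + (-1)² + (-1)² + (1)² + (-1)² + (-1)² + (-1)² = 1 + 1 + 1 + 1 + 1 + 1 + 1 + 1 + 1 + 1 + 1 + 1 + 1 + 1 + 1 + 1 = 16.
(H·H^T)[0][10] = Σ_j H[0][j]·H[10][j] = (1)·(-1) + (1)·(-1) + (-1)·(-1) + (1)·(1) + (-1)·(1) + (1)·(-1) + (-1)·(-1) + (1)·(1) + (-1)·(-1) + (1)·(1) + (-1)·(1) + (-1)·(1) + (-1)·(-1) + (1)·(1) + (1)·(-1) + (1)·(-1) = -1 + -1 + 1 + 1 + -1 + -1 + 1 + 1 + 1 + 1 + -1 + -1 + 1 + 1 + -1 + -1 = 0.
So rows 0 and 10 are orthogonal; the diagonal entry equals n = 16.

(4,4) entry = 16; (0,10) entry = 0.


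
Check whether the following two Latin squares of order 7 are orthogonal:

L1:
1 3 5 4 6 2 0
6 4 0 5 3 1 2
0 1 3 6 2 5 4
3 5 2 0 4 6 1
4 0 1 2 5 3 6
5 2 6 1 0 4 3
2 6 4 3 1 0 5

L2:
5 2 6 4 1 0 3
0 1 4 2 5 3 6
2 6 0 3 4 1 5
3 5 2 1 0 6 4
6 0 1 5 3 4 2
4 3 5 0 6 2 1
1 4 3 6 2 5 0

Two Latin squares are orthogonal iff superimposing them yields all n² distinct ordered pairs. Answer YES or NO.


Form the n² = 49 superimposed pairs (L1[i][j], L2[i][j]), row by row (rows and columns indexed from 0):
row 0: (1,5) (3,2) (5,6) (4,4) (6,1) (2,0) (0,3)
row 1: (6,0) (4,1) (0,4) (5,2) (3,5) (1,3) (2,6)
row 2: (0,2) (1,6) (3,0) (6,3) (2,4) (5,1) (4,5)
row 3: (3,3) (5,5) (2,2) (0,1) (4,0) (6,6) (1,4)
row 4: (4,6) (0,0) (1,1) (2,5) (5,3) (3,4) (6,2)
row 5: (5,4) (2,3) (6,5) (1,0) (0,6) (4,2) (3,1)
row 6: (2,1) (6,4) (4,3) (3,6) (1,2) (0,5) (5,0)
Orthogonality requires all 49 pairs distinct.
Check by first coordinate: for each symbol s of L1, list the L2 entries in the n cells where L1 = s; they must all differ.
  L1 = 0: L2 entries (in reading order) 3, 4, 2, 1, 0, 6, 5 — all 7 distinct ✓
  L1 = 1: L2 entries (in reading order) 5, 3, 6, 4, 1, 0, 2 — all 7 distinct ✓
  L1 = 2: L2 entries (in reading order) 0, 6, 4, 2, 5, 3, 1 — all 7 distinct ✓
  L1 = 3: L2 entries (in reading order) 2, 5, 0, 3, 4, 1, 6 — all 7 distinct ✓
  L1 = 4: L2 entries (in reading order) 4, 1, 5, 0, 6, 2, 3 — all 7 distinct ✓
  L1 = 5: L2 entries (in reading order) 6, 2, 1, 5, 3, 4, 0 — all 7 distinct ✓
  L1 = 6: L2 entries (in reading order) 1, 0, 3, 6, 2, 5, 4 — all 7 distinct ✓
Every symbol of L1 meets every symbol of L2 exactly once, so all 49 pairs are distinct (49 of 49).
Conclusion: YES.

YES


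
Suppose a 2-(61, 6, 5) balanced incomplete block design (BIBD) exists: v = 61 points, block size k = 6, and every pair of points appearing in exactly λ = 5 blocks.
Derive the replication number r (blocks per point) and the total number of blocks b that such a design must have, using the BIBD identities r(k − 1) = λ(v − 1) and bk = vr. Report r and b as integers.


Any 2-(v, k, λ) BIBD satisfies two necessary conditions:
  (i)  Each point sits in r blocks, and counting incidences through any fixed point gives r(k − 1) = λ(v − 1), so r = λ(v − 1)/(k − 1).
  (ii) Total incidences bk = vr, so b = vr/k.
Step 1: r = λ(v − 1)/(k − 1) = 5·(61 − 1)/(6 − 1) = 5·60/5 = 300/5 = 60.
Step 2: b = vr/k = 61·60/6 = 3660/6 = 610.
Check integrality: r = 60 ∈ Z ✓, b = 610 ∈ Z ✓.
(These identities are necessary conditions: they determine r and b for any design with these parameters, but do not by themselves prove that one exists.)

r = 60, b = 610.


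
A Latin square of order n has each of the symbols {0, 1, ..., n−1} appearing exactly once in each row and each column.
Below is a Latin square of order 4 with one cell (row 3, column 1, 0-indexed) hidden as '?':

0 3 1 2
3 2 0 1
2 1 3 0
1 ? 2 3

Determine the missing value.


Row 3 contains symbols [1, 2, 3] — missing [0].
Column 1 contains symbols [1, 2, 3] — missing [0].
The missing symbol must appear in both missing sets; intersection = [0].
Therefore the hidden value is 0.

Missing value = 0.


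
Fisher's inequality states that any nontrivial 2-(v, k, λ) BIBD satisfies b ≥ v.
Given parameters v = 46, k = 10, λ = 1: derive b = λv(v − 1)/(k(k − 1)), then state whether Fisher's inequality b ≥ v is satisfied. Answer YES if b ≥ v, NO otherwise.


b = λv(v − 1)/(k(k − 1)) = 1·46·45/(10·9) = 2070/90 = 23.
Compare with v = 46: b < v, so Fisher's inequality fails.

NO


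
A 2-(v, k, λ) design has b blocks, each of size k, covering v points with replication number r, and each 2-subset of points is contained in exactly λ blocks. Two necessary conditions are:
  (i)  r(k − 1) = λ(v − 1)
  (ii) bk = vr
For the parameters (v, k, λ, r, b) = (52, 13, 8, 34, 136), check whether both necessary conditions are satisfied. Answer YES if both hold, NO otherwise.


Condition (i): r(k − 1) = 34·12 = 408; λ(v − 1) = 8·51 = 408. Match? YES.
Condition (ii): bk = 136·13 = 1768; vr = 52·34 = 1768. Match? YES.
Both conditions hold? YES.

YES


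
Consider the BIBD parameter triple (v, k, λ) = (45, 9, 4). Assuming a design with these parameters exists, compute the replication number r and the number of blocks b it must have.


Any 2-(v, k, λ) BIBD satisfies two necessary conditions:
  (i)  Each point sits in r blocks, and counting incidences through any fixed point gives r(k − 1) = λ(v − 1), so r = λ(v − 1)/(k − 1).
  (ii) Total incidences bk = vr, so b = vr/k.
Step 1: r = λ(v − 1)/(k − 1) = 4·(45 − 1)/(9 − 1) = 4·44/8 = 176/8 = 22.
Step 2: b = vr/k = 45·22/9 = 990/9 = 110.
Check integrality: r = 22 ∈ Z ✓, b = 110 ∈ Z ✓.
(These identities are necessary conditions: they determine r and b for any design with these parameters, but do not by themselves prove that one exists.)

r = 22, b = 110.


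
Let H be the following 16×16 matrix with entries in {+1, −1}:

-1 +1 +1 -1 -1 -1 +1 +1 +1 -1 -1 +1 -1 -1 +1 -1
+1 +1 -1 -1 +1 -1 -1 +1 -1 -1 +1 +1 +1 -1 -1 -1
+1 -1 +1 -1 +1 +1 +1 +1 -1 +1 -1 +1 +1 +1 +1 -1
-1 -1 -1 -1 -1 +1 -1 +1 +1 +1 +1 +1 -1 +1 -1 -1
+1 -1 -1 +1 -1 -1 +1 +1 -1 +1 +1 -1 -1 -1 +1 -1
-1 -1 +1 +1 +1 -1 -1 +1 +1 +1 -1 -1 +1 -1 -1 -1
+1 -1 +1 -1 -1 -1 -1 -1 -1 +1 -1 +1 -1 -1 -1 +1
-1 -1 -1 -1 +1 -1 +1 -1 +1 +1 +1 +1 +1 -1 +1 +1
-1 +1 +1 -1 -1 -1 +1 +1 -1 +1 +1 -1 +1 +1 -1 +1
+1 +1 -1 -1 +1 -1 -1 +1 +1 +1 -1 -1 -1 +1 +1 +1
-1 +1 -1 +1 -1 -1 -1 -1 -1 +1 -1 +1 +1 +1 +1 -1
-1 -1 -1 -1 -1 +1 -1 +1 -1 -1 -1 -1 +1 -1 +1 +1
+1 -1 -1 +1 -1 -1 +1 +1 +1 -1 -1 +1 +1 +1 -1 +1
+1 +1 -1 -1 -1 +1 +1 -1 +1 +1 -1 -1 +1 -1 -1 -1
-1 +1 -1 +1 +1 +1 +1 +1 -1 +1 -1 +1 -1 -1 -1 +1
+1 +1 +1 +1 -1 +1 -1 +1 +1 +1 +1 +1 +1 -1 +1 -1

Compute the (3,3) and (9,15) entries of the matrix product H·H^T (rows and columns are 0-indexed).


Row 3 of H: [-1, -1, -1, -1, -1, 1, -1, 1, 1, 1, 1, 1, -1, 1, -1, -1].
Row 9 of H: [1, 1, -1, -1, 1, -1, -1, 1, 1, 1, -1, -1, -1, 1, 1, 1].
Row 15 of H: [1, 1, 1, 1, -1, 1, -1, 1, 1, 1, 1, 1, 1, -1, 1, -1].
(H·H^T)[3][3] = Σ_j H[3][j]·H[3][j] = (-1)² + (-1)² + (-1)² + (-1)² + (-1)² + (1)² + (-1)² + (1)² + (1)² + (1)² + (1)² + (1)² + (-1)² + (1)² + (-1)² + (-1)² = 1 + 1 + 1 + 1 + 1 + 1 + 1 + 1 + 1 + 1 + 1 + 1 + 1 + 1 + 1 + 1 = 16.
(H·H^T)[9][15] = Σ_j H[9][j]·H[15][j] = (1)·(1) + (1)·(1) + (-1)·(1) + (-1)·(1) + (1)·(-1) + (-1)·(1) + (-1)·(-1) + (1)·(1) + (1)·(1) + (1)·(1) + (-1)·(1) + (-1)·(1) + (-1)·(1) + (1)·(-1) + (1)·(1) + (1)·(-1) = 1 + 1 + -1 + -1 + -1 + -1 + 1 + 1 + 1 + 1 + -1 + -1 + -1 + -1 + 1 + -1 = -2.
Rows 9 and 15 are not orthogonal (dot product = -2 ≠ 0), so H is not a Hadamard matrix.

(3,3) entry = 16; (9,15) entry = -2.


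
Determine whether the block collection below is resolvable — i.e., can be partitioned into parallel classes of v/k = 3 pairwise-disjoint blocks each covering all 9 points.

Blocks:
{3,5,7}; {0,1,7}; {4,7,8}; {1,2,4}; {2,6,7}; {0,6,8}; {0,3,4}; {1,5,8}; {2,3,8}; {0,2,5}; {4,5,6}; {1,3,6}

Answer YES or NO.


v = 9, block size k = 3, number of blocks = 12.
For resolvability, blocks must partition into parallel classes of size v/k = 3.
Total blocks must therefore be a multiple of 3: 12 = 3·4 + 0 ⇒ divisible ✓.
Greedy packing gives 4 candidate class(es). Each should be a full parallel class (size 3, covers all 9 points).
  Class 1 (3 blocks): {3,5,7}; {1,2,4}; {0,6,8}. Points covered: [0, 1, 2, 3, 4, 5, 6, 7, 8].
  Class 2 (3 blocks): {0,1,7}; {2,3,8}; {4,5,6}. Points covered: [0, 1, 2, 3, 4, 5, 6, 7, 8].
  Class 3 (3 blocks): {4,7,8}; {0,2,5}; {1,3,6}. Points covered: [0, 1, 2, 3, 4, 5, 6, 7, 8].
  Class 4 (3 blocks): {2,6,7}; {0,3,4}; {1,5,8}. Points covered: [0, 1, 2, 3, 4, 5, 6, 7, 8].
All classes full (size 3)? YES. All classes cover every point? YES.
Resolvable? YES.

YES


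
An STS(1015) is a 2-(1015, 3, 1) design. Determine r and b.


An STS(v) is a 2-(v, 3, 1) BIBD: block size k = 3, λ = 1.
Replication: r(k − 1) = λ(v − 1) ⇒ r·2 = 1015 − 1 = 1014 ⇒ r = 507.
Block count: b = v(v − 1)/6 = 1015·1014/6 = 1029210/6 = 171535.
(Check via bk = vr: 171535·3 = 514605 = 1015·507 = 514605 ✓.)

r = 507, b = 171535.


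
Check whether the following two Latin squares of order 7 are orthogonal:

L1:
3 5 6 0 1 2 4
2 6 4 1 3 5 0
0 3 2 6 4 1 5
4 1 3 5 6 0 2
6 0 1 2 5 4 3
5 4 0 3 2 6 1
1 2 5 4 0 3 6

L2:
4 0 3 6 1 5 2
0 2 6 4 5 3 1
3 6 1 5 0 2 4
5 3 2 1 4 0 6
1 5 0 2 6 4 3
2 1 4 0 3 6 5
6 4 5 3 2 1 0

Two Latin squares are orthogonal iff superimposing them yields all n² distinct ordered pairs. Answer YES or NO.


Form the n² = 49 superimposed pairs (L1[i][j], L2[i][j]), row by row (rows and columns indexed from 0):
row 0: (3,4) (5,0) (6,3) (0,6) (1,1) (2,5) (4,2)
row 1: (2,0) (6,2) (4,6) (1,4) (3,5) (5,3) (0,1)
row 2: (0,3) (3,6) (2,1) (6,5) (4,0) (1,2) (5,4)
row 3: (4,5) (1,3) (3,2) (5,1) (6,4) (0,0) (2,6)
row 4: (6,1) (0,5) (1,0) (2,2) (5,6) (4,4) (3,3)
row 5: (5,2) (4,1) (0,4) (3,0) (2,3) (6,6) (1,5)
row 6: (1,6) (2,4) (5,5) (4,3) (0,2) (3,1) (6,0)
Orthogonality requires all 49 pairs distinct.
Check by first coordinate: for each symbol s of L1, list the L2 entries in the n cells where L1 = s; they must all differ.
  L1 = 0: L2 entries (in reading order) 6, 1, 3, 0, 5, 4, 2 — all 7 distinct ✓
  L1 = 1: L2 entries (in reading order) 1, 4, 2, 3, 0, 5, 6 — all 7 distinct ✓
  L1 = 2: L2 entries (in reading order) 5, 0, 1, 6, 2, 3, 4 — all 7 distinct ✓
  L1 = 3: L2 entries (in reading order) 4, 5, 6, 2, 3, 0, 1 — all 7 distinct ✓
  L1 = 4: L2 entries (in reading order) 2, 6, 0, 5, 4, 1, 3 — all 7 distinct ✓
  L1 = 5: L2 entries (in reading order) 0, 3, 4, 1, 6, 2, 5 — all 7 distinct ✓
  L1 = 6: L2 entries (in reading order) 3, 2, 5, 4, 1, 6, 0 — all 7 distinct ✓
Every symbol of L1 meets every symbol of L2 exactly once, so all 49 pairs are distinct (49 of 49).
Conclusion: YES.

YES


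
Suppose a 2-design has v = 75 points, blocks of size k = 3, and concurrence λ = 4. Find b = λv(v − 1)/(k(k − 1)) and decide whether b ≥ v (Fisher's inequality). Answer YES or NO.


b = λv(v − 1)/(k(k − 1)) = 4·75·74/(3·2) = 22200/6 = 3700.
Compare with v = 75: b ≥ v, so Fisher's inequality holds.

YES


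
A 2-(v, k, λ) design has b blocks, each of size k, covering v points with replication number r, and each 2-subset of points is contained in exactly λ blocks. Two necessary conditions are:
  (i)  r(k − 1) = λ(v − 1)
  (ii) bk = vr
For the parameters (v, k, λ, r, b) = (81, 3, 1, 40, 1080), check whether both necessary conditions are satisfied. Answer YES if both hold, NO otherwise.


Condition (i): r(k − 1) = 40·2 = 80; λ(v − 1) = 1·80 = 80. Match? YES.
Condition (ii): bk = 1080·3 = 3240; vr = 81·40 = 3240. Match? YES.
Both conditions hold? YES.

YES


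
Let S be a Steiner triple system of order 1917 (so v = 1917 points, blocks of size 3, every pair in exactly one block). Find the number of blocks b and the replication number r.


An STS(v) is a 2-(v, 3, 1) BIBD: block size k = 3, λ = 1.
Replication: r(k − 1) = λ(v − 1) ⇒ r·2 = 1917 − 1 = 1916 ⇒ r = 958.
Block count: bk = vr ⇒ b·3 = 1917·958 = 1836486 ⇒ b = 612162.

r = 958, b = 612162.


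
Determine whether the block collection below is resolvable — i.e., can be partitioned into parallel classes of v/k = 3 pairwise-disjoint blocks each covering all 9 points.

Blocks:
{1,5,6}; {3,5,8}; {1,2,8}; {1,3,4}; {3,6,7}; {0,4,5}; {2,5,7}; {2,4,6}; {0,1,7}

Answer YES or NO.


v = 9, block size k = 3, number of blocks = 9.
For resolvability, blocks must partition into parallel classes of size v/k = 3.
Total blocks must therefore be a multiple of 3: 9 = 3·3 + 0 ⇒ divisible ✓.
Consider block {1,5,6}. It intersects every other block in the collection, so no parallel class of size 3 can contain it.
Since every block must belong to some parallel class in a resolution, the collection cannot be partitioned into parallel classes.
Resolvable? NO.

NO


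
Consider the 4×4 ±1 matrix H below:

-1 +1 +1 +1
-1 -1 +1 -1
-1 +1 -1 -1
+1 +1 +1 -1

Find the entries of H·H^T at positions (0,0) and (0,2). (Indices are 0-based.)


Row 0 of H: [-1, 1, 1, 1].
Row 2 of H: [-1, 1, -1, -1].
(H·H^T)[0][0] = Σ_j H[0][j]·H[0][j] = (-1)² + (1)² + (1)² + (1)² = 1 + 1 + 1 + 1 = 4.
(H·H^T)[0][2] = Σ_j H[0][j]·H[2][j] = (-1)·(-1) + (1)·(1) + (1)·(-1) + (1)·(-1) = 1 + 1 + -1 + -1 = 0.
So rows 0 and 2 are orthogonal; the diagonal entry equals n = 4.

(0,0) entry = 4; (0,2) entry = 0.


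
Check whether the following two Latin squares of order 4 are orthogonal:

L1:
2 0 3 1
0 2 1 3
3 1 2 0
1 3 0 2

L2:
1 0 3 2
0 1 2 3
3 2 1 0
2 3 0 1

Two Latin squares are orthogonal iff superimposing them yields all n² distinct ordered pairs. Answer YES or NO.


Form the n² = 16 superimposed pairs (L1[i][j], L2[i][j]), row by row (rows and columns indexed from 0):
row 0: (2,1) (0,0) (3,3) (1,2)
row 1: (0,0) (2,1) (1,2) (3,3)
row 2: (3,3) (1,2) (2,1) (0,0)
row 3: (1,2) (3,3) (0,0) (2,1)
Orthogonality requires all 16 pairs distinct.
But the pair (0,0) repeats: cell (0,1) has L1 = 0, L2 = 0, and cell (1,0) has L1 = 0, L2 = 0.
A repeated pair means some other pair never occurs (only 4 distinct pairs out of 16), so the squares are not orthogonal.
Conclusion: NO.

NO


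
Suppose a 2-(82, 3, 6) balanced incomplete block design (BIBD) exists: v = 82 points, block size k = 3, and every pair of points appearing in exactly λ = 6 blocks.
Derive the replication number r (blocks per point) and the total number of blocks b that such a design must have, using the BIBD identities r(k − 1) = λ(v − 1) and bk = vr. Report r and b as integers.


Any 2-(v, k, λ) BIBD satisfies two necessary conditions:
  (i)  Each point sits in r blocks, and counting incidences through any fixed point gives r(k − 1) = λ(v − 1), so r = λ(v − 1)/(k − 1).
  (ii) Total incidences bk = vr, so b = vr/k.
Step 1: r = λ(v − 1)/(k − 1) = 6·(82 − 1)/(3 − 1) = 6·81/2 = 486/2 = 243.
Step 2: b = vr/k = 82·243/3 = 19926/3 = 6642.
Check integrality: r = 243 ∈ Z ✓, b = 6642 ∈ Z ✓.
(These identities are necessary conditions: they determine r and b for any design with these parameters, but do not by themselves prove that one exists.)

r = 243, b = 6642.


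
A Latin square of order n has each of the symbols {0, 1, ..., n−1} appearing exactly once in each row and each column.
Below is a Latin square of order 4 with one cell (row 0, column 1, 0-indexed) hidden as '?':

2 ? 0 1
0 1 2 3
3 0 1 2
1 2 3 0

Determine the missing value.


Row 0 contains symbols [0, 1, 2] — missing [3].
Column 1 contains symbols [0, 1, 2] — missing [3].
The missing symbol must appear in both missing sets; intersection = [3].
Therefore the hidden value is 3.

Missing value = 3.


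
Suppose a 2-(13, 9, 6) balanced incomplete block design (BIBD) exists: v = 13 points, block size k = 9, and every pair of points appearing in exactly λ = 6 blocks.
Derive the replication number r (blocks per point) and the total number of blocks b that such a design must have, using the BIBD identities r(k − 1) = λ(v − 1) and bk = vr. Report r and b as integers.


Any 2-(v, k, λ) BIBD satisfies two necessary conditions:
  (i)  Each point sits in r blocks, and counting incidences through any fixed point gives r(k − 1) = λ(v − 1), so r = λ(v − 1)/(k − 1).
  (ii) Total incidences bk = vr, so b = vr/k.
Step 1: r = λ(v − 1)/(k − 1) = 6·(13 − 1)/(9 − 1) = 6·12/8 = 72/8 = 9.
Step 2: b = vr/k = 13·9/9 = 117/9 = 13.
Check integrality: r = 9 ∈ Z ✓, b = 13 ∈ Z ✓.
(These identities are necessary conditions: they determine r and b for any design with these parameters, but do not by themselves prove that one exists.)

r = 9, b = 13.


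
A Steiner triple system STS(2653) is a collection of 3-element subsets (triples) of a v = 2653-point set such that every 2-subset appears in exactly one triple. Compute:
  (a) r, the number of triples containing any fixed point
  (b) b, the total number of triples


An STS(v) is a 2-(v, 3, 1) BIBD: block size k = 3, λ = 1.
Replication: r(k − 1) = λ(v − 1) ⇒ r·2 = 2653 − 1 = 2652 ⇒ r = 1326.
Block count: bk = vr ⇒ b·3 = 2653·1326 = 3517878 ⇒ b = 1172626.
(Check via b = v(v − 1)/6 = 2653·2652/6 = 7035756/6 = 1172626.)

r = 1326, b = 1172626.


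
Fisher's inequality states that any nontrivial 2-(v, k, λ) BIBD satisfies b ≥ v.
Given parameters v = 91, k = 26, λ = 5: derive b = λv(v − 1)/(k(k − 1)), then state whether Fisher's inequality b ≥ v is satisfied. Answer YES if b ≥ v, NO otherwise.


r = λ(v − 1)/(k − 1) = 5·90/25 = 18.
b = vr/k = 91·18/26 = 63.
Fisher's inequality: b ≥ v ⇔ 63 ≥ 91? NO.

NO


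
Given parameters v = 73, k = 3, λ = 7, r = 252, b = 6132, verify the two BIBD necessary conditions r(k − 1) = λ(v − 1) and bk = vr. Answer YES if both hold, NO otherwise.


Condition (i): r(k − 1) = 252·2 = 504; λ(v − 1) = 7·72 = 504. Match? YES.
Condition (ii): bk = 6132·3 = 18396; vr = 73·252 = 18396. Match? YES.
Both conditions hold? YES.

YES


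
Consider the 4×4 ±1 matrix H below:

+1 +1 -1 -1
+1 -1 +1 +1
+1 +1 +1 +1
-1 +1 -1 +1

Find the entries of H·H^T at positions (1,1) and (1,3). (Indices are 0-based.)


Row 1 of H: [1, -1, 1, 1].
Row 3 of H: [-1, 1, -1, 1].
(H·H^T)[1][1] = Σ_j H[1][j]·H[1][j] = (1)² + (-1)² + (1)² + (1)² = 1 + 1 + 1 + 1 = 4.
(H·H^T)[1][3] = Σ_j H[1][j]·H[3][j] = (1)·(-1) + (-1)·(1) + (1)·(-1) + (1)·(1) = -1 + -1 + -1 + 1 = -2.
Rows 1 and 3 are not orthogonal (dot product = -2 ≠ 0), so H is not a Hadamard matrix.

(1,1) entry = 4; (1,3) entry = -2.


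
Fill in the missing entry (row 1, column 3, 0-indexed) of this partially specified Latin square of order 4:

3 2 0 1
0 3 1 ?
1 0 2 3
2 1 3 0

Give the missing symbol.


Row 1 contains symbols [0, 1, 3] — missing [2].
Column 3 contains symbols [0, 1, 3] — missing [2].
The missing symbol must appear in both missing sets; intersection = [2].
Therefore the hidden value is 2.

Missing value = 2.


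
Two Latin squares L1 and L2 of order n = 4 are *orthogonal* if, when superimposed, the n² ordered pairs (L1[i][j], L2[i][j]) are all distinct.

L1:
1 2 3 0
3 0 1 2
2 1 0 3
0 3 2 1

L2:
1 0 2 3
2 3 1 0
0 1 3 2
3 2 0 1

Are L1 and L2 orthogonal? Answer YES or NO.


Form the n² = 16 superimposed pairs (L1[i][j], L2[i][j]), row by row (rows and columns indexed from 0):
row 0: (1,1) (2,0) (3,2) (0,3)
row 1: (3,2) (0,3) (1,1) (2,0)
row 2: (2,0) (1,1) (0,3) (3,2)
row 3: (0,3) (3,2) (2,0) (1,1)
Orthogonality requires all 16 pairs distinct.
But the pair (3,2) repeats: cell (0,2) has L1 = 3, L2 = 2, and cell (1,0) has L1 = 3, L2 = 2.
A repeated pair means some other pair never occurs (only 4 distinct pairs out of 16), so the squares are not orthogonal.
Conclusion: NO.

NO


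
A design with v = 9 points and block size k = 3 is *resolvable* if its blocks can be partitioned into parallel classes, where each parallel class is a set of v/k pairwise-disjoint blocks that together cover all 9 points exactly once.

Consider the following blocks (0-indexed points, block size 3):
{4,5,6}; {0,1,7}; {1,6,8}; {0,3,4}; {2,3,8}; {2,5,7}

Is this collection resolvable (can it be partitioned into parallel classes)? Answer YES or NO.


v = 9, block size k = 3, number of blocks = 6.
For resolvability, blocks must partition into parallel classes of size v/k = 3.
Total blocks must therefore be a multiple of 3: 6 = 3·2 + 0 ⇒ divisible ✓.
Greedy packing gives 2 candidate class(es). Each should be a full parallel class (size 3, covers all 9 points).
  Class 1 (3 blocks): {4,5,6}; {0,1,7}; {2,3,8}. Points covered: [0, 1, 2, 3, 4, 5, 6, 7, 8].
  Class 2 (3 blocks): {1,6,8}; {0,3,4}; {2,5,7}. Points covered: [0, 1, 2, 3, 4, 5, 6, 7, 8].
All classes full (size 3)? YES. All classes cover every point? YES.
Resolvable? YES.

YES


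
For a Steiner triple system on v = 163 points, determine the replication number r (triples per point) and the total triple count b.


An STS(v) is a 2-(v, 3, 1) BIBD: block size k = 3, λ = 1.
Replication: r(k − 1) = λ(v − 1) ⇒ r·2 = 163 − 1 = 162 ⇒ r = 81.
Block count: bk = vr ⇒ b·3 = 163·81 = 13203 ⇒ b = 4401.

r = 81, b = 4401.


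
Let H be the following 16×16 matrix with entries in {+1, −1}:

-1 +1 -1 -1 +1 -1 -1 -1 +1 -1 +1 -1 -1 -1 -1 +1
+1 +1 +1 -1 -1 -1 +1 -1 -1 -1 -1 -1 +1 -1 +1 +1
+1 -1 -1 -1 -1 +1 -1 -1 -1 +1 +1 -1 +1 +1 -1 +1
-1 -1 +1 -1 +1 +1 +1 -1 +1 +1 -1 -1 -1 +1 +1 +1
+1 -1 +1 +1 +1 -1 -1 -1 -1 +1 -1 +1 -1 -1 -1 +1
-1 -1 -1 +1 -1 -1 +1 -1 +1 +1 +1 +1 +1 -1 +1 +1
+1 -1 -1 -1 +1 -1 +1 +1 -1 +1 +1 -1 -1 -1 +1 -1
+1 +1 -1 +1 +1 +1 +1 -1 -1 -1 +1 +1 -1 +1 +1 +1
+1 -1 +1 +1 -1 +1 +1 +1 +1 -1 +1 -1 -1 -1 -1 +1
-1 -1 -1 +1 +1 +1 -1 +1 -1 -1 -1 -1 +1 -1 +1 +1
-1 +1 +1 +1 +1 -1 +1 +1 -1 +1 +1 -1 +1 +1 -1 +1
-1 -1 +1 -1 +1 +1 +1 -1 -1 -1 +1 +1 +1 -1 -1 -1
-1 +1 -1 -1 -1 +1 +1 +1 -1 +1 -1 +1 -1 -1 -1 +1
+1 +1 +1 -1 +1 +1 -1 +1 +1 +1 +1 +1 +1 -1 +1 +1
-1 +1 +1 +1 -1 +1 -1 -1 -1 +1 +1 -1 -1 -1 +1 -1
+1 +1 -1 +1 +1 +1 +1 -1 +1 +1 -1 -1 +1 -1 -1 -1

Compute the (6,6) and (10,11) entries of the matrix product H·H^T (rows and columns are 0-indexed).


Row 6 of H: [1, -1, -1, -1, 1, -1, 1, 1, -1, 1, 1, -1, -1, -1, 1, -1].
Row 10 of H: [-1, 1, 1, 1, 1, -1, 1, 1, -1, 1, 1, -1, 1, 1, -1, 1].
Row 11 of H: [-1, -1, 1, -1, 1, 1, 1, -1, -1, -1, 1, 1, 1, -1, -1, -1].
(H·H^T)[6][6] = Σ_j H[6][j]·H[6][j] = (1)² + (-1)² + (-1)² + (-1)² + (1)² + (-1)² + (1)² + (1)² + (-1)² + (1)² + (1)² + (-1)² + (-1)² + (-1)² + (1)² + (-1)² = 1 + 1 + 1 + 1 + 1 + 1 + 1 + 1 + 1 + 1 + 1 + 1 + 1 + 1 + 1 + 1 = 16.
(H·H^T)[10][11] = Σ_j H[10][j]·H[11][j] = (-1)·(-1) + (1)·(-1) + (1)·(1) + (1)·(-1) + (1)·(1) + (-1)·(1) + (1)·(1) + (1)·(-1) + (-1)·(-1) + (1)·(-1) + (1)·(1) + (-1)·(1) + (1)·(1) + (1)·(-1) + (-1)·(-1) + (1)·(-1) = 1 + -1 + 1 + -1 + 1 + -1 + 1 + -1 + 1 + -1 + 1 + -1 + 1 + -1 + 1 + -1 = 0.
So rows 10 and 11 are orthogonal; the diagonal entry equals n = 16.

(6,6) entry = 16; (10,11) entry = 0.


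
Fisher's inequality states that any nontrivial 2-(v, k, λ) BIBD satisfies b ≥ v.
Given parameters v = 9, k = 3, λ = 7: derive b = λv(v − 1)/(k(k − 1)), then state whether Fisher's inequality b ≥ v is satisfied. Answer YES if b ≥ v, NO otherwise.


b = λv(v − 1)/(k(k − 1)) = 7·9·8/(3·2) = 504/6 = 84.
Compare with v = 9: b ≥ v, so Fisher's inequality holds.

YES


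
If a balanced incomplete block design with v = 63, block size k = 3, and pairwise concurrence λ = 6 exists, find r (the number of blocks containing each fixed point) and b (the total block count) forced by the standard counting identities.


Any 2-(v, k, λ) BIBD satisfies two necessary conditions:
  (i)  Each point sits in r blocks, and counting incidences through any fixed point gives r(k − 1) = λ(v − 1), so r = λ(v − 1)/(k − 1).
  (ii) Total incidences bk = vr, so b = vr/k.
Step 1: r = λ(v − 1)/(k − 1) = 6·(63 − 1)/(3 − 1) = 6·62/2 = 372/2 = 186.
Step 2: b = vr/k = 63·186/3 = 11718/3 = 3906.
Check integrality: r = 186 ∈ Z ✓, b = 3906 ∈ Z ✓.
(These identities are necessary conditions: they determine r and b for any design with these parameters, but do not by themselves prove that one exists.)

r = 186, b = 3906.


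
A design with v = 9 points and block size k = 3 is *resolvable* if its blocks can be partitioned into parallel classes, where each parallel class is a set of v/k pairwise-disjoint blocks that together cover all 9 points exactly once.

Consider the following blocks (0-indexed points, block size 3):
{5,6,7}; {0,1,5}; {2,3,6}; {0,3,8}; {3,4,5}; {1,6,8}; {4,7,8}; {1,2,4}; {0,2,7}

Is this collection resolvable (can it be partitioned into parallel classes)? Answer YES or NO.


v = 9, block size k = 3, number of blocks = 9.
For resolvability, blocks must partition into parallel classes of size v/k = 3.
Total blocks must therefore be a multiple of 3: 9 = 3·3 + 0 ⇒ divisible ✓.
Greedy packing gives 3 candidate class(es). Each should be a full parallel class (size 3, covers all 9 points).
  Class 1 (3 blocks): {5,6,7}; {0,3,8}; {1,2,4}. Points covered: [0, 1, 2, 3, 4, 5, 6, 7, 8].
  Class 2 (3 blocks): {0,1,5}; {2,3,6}; {4,7,8}. Points covered: [0, 1, 2, 3, 4, 5, 6, 7, 8].
  Class 3 (3 blocks): {3,4,5}; {1,6,8}; {0,2,7}. Points covered: [0, 1, 2, 3, 4, 5, 6, 7, 8].
All classes full (size 3)? YES. All classes cover every point? YES.
Resolvable? YES.

YES


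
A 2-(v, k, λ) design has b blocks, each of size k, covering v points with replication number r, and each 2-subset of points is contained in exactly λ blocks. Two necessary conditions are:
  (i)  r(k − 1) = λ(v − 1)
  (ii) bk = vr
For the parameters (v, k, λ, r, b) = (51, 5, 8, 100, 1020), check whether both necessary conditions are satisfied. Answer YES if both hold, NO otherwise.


Condition (i): r(k − 1) = 100·4 = 400; λ(v − 1) = 8·50 = 400. Match? YES.
Condition (ii): bk = 1020·5 = 5100; vr = 51·100 = 5100. Match? YES.
Both conditions hold? YES.

YES


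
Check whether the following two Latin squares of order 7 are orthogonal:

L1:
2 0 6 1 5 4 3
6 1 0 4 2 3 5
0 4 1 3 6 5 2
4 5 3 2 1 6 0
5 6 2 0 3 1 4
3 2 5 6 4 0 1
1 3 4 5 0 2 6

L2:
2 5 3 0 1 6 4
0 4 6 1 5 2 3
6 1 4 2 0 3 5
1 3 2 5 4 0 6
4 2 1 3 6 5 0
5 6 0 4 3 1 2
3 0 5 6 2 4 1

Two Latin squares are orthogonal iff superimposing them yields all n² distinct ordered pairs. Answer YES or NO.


Form the n² = 49 superimposed pairs (L1[i][j], L2[i][j]), row by row (rows and columns indexed from 0):
row 0: (2,2) (0,5) (6,3) (1,0) (5,1) (4,6) (3,4)
row 1: (6,0) (1,4) (0,6) (4,1) (2,5) (3,2) (5,3)
row 2: (0,6) (4,1) (1,4) (3,2) (6,0) (5,3) (2,5)
row 3: (4,1) (5,3) (3,2) (2,5) (1,4) (6,0) (0,6)
row 4: (5,4) (6,2) (2,1) (0,3) (3,6) (1,5) (4,0)
row 5: (3,5) (2,6) (5,0) (6,4) (4,3) (0,1) (1,2)
row 6: (1,3) (3,0) (4,5) (5,6) (0,2) (2,4) (6,1)
Orthogonality requires all 49 pairs distinct.
But the pair (0,6) repeats: cell (1,2) has L1 = 0, L2 = 6, and cell (2,0) has L1 = 0, L2 = 6.
A repeated pair means some other pair never occurs (only 35 distinct pairs out of 49), so the squares are not orthogonal.
Conclusion: NO.

NO


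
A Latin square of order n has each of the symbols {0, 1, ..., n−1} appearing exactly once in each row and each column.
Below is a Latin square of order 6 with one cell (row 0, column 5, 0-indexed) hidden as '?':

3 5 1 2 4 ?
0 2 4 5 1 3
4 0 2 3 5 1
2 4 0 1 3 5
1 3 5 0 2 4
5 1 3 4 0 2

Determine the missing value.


Row 0 contains symbols [1, 2, 3, 4, 5] — missing [0].
Column 5 contains symbols [1, 2, 3, 4, 5] — missing [0].
The missing symbol must appear in both missing sets; intersection = [0].
Therefore the hidden value is 0.

Missing value = 0.


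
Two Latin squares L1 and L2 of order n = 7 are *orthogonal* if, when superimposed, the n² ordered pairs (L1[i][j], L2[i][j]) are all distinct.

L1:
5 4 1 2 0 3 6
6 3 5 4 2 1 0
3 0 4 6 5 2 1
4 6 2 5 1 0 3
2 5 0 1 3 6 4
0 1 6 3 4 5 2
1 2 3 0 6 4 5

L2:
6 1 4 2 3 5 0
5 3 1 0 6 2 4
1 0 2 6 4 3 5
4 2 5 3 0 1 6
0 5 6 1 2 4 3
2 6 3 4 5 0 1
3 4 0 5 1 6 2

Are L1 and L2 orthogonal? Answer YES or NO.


Form the n² = 49 superimposed pairs (L1[i][j], L2[i][j]), row by row (rows and columns indexed from 0):
row 0: (5,6) (4,1) (1,4) (2,2) (0,3) (3,5) (6,0)
row 1: (6,5) (3,3) (5,1) (4,0) (2,6) (1,2) (0,4)
row 2: (3,1) (0,0) (4,2) (6,6) (5,4) (2,3) (1,5)
row 3: (4,4) (6,2) (2,5) (5,3) (1,0) (0,1) (3,6)
row 4: (2,0) (5,5) (0,6) (1,1) (3,2) (6,4) (4,3)
row 5: (0,2) (1,6) (6,3) (3,4) (4,5) (5,0) (2,1)
row 6: (1,3) (2,4) (3,0) (0,5) (6,1) (4,6) (5,2)
Orthogonality requires all 49 pairs distinct.
Check by first coordinate: for each symbol s of L1, list the L2 entries in the n cells where L1 = s; they must all differ.
  L1 = 0: L2 entries (in reading order) 3, 4, 0, 1, 6, 2, 5 — all 7 distinct ✓
  L1 = 1: L2 entries (in reading order) 4, 2, 5, 0, 1, 6, 3 — all 7 distinct ✓
  L1 = 2: L2 entries (in reading order) 2, 6, 3, 5, 0, 1, 4 — all 7 distinct ✓
  L1 = 3: L2 entries (in reading order) 5, 3, 1, 6, 2, 4, 0 — all 7 distinct ✓
  L1 = 4: L2 entries (in reading order) 1, 0, 2, 4, 3, 5, 6 — all 7 distinct ✓
  L1 = 5: L2 entries (in reading order) 6, 1, 4, 3, 5, 0, 2 — all 7 distinct ✓
  L1 = 6: L2 entries (in reading order) 0, 5, 6, 2, 4, 3, 1 — all 7 distinct ✓
Every symbol of L1 meets every symbol of L2 exactly once, so all 49 pairs are distinct (49 of 49).
Conclusion: YES.

YES


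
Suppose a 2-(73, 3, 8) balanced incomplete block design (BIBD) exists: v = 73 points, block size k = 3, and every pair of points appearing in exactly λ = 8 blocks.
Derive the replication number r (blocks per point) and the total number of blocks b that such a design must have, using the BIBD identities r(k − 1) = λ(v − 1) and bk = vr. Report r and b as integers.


Any 2-(v, k, λ) BIBD satisfies two necessary conditions:
  (i)  Each point sits in r blocks, and counting incidences through any fixed point gives r(k − 1) = λ(v − 1), so r = λ(v − 1)/(k − 1).
  (ii) Total incidences bk = vr, so b = vr/k.
Step 1: r = λ(v − 1)/(k − 1) = 8·(73 − 1)/(3 − 1) = 8·72/2 = 576/2 = 288.
Step 2: b = vr/k = 73·288/3 = 21024/3 = 7008.
Check integrality: r = 288 ∈ Z ✓, b = 7008 ∈ Z ✓.
(These identities are necessary conditions: they determine r and b for any design with these parameters, but do not by themselves prove that one exists.)

r = 288, b = 7008.


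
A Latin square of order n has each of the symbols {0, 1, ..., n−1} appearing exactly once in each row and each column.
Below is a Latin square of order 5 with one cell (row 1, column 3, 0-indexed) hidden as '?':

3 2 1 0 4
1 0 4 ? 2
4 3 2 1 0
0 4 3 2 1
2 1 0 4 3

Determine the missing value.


Row 1 contains symbols [0, 1, 2, 4] — missing [3].
Column 3 contains symbols [0, 1, 2, 4] — missing [3].
The missing symbol must appear in both missing sets; intersection = [3].
Therefore the hidden value is 3.

Missing value = 3.


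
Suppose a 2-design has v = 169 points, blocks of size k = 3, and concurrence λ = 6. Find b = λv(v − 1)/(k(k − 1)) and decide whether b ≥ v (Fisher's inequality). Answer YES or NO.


b = λv(v − 1)/(k(k − 1)) = 6·169·168/(3·2) = 170352/6 = 28392.
Compare with v = 169: b ≥ v, so Fisher's inequality holds.

YES


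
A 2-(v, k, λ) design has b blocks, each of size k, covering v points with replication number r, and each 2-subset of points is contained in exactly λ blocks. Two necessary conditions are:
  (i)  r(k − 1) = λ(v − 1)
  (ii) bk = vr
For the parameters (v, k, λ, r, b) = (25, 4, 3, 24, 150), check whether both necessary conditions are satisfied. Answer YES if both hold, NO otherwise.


Condition (i): r(k − 1) = 24·3 = 72; λ(v − 1) = 3·24 = 72. Match? YES.
Condition (ii): bk = 150·4 = 600; vr = 25·24 = 600. Match? YES.
Both conditions hold? YES.

YES


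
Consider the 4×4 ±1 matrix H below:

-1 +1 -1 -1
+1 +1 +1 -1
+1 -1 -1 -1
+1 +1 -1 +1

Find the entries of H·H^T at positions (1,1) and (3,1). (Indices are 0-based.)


Row 1 of H: [1, 1, 1, -1].
Row 3 of H: [1, 1, -1, 1].
(H·H^T)[1][1] = Σ_j H[1][j]·H[1][j] = (1)² + (1)² + (1)² + (-1)² = 1 + 1 + 1 + 1 = 4.
(H·H^T)[3][1] = Σ_j H[3][j]·H[1][j] = (1)·(1) + (1)·(1) + (-1)·(1) + (1)·(-1) = 1 + 1 + -1 + -1 = 0.
So rows 3 and 1 are orthogonal; the diagonal entry equals n = 4.

(1,1) entry = 4; (3,1) entry = 0.


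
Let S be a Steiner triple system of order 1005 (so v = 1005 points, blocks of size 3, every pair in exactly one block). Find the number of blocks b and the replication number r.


An STS(v) is a 2-(v, 3, 1) BIBD: block size k = 3, λ = 1.
Replication: r(k − 1) = λ(v − 1) ⇒ r·2 = 1005 − 1 = 1004 ⇒ r = 502.
Block count: b = v(v − 1)/6 = 1005·1004/6 = 1009020/6 = 168170.

r = 502, b = 168170.


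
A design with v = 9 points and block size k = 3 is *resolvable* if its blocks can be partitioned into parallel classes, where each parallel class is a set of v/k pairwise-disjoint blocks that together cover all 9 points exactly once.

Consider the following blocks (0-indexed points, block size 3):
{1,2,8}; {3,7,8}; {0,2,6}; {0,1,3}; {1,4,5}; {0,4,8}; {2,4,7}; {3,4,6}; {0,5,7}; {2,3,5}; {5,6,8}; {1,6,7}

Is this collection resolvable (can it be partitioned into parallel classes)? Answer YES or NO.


v = 9, block size k = 3, number of blocks = 12.
For resolvability, blocks must partition into parallel classes of size v/k = 3.
Total blocks must therefore be a multiple of 3: 12 = 3·4 + 0 ⇒ divisible ✓.
Greedy packing gives 4 candidate class(es). Each should be a full parallel class (size 3, covers all 9 points).
  Class 1 (3 blocks): {1,2,8}; {3,4,6}; {0,5,7}. Points covered: [0, 1, 2, 3, 4, 5, 6, 7, 8].
  Class 2 (3 blocks): {3,7,8}; {0,2,6}; {1,4,5}. Points covered: [0, 1, 2, 3, 4, 5, 6, 7, 8].
  Class 3 (3 blocks): {0,1,3}; {2,4,7}; {5,6,8}. Points covered: [0, 1, 2, 3, 4, 5, 6, 7, 8].
  Class 4 (3 blocks): {0,4,8}; {2,3,5}; {1,6,7}. Points covered: [0, 1, 2, 3, 4, 5, 6, 7, 8].
All classes full (size 3)? YES. All classes cover every point? YES.
Resolvable? YES.

YES


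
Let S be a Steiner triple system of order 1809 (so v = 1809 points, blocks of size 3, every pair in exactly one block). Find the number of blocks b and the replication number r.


An STS(v) is a 2-(v, 3, 1) BIBD: block size k = 3, λ = 1.
Replication: r(k − 1) = λ(v − 1) ⇒ r·2 = 1809 − 1 = 1808 ⇒ r = 904.
Block count: b = v(v − 1)/6 = 1809·1808/6 = 3270672/6 = 545112.
(Check via bk = vr: 545112·3 = 1635336 = 1809·904 = 1635336 ✓.)

r = 904, b = 545112.


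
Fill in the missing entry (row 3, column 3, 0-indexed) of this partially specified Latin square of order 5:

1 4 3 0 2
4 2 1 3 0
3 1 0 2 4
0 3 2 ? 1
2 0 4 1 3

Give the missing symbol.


Row 3 contains symbols [0, 1, 2, 3] — missing [4].
Column 3 contains symbols [0, 1, 2, 3] — missing [4].
The missing symbol must appear in both missing sets; intersection = [4].
Therefore the hidden value is 4.

Missing value = 4.


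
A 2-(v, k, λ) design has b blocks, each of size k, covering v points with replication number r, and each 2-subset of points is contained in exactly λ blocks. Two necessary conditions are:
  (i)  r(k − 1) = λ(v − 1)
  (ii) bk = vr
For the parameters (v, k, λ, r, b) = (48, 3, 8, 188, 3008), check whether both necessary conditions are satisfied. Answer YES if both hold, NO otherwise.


Condition (i): r(k − 1) = 188·2 = 376; λ(v − 1) = 8·47 = 376. Match? YES.
Condition (ii): bk = 3008·3 = 9024; vr = 48·188 = 9024. Match? YES.
Both conditions hold? YES.

YES


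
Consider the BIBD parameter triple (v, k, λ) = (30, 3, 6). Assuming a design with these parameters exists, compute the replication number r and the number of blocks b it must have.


Any 2-(v, k, λ) BIBD satisfies two necessary conditions:
  (i)  Each point sits in r blocks, and counting incidences through any fixed point gives r(k − 1) = λ(v − 1), so r = λ(v − 1)/(k − 1).
  (ii) Total incidences bk = vr, so b = vr/k.
Step 1: r = λ(v − 1)/(k − 1) = 6·(30 − 1)/(3 − 1) = 6·29/2 = 174/2 = 87.
Step 2: b = vr/k = 30·87/3 = 2610/3 = 870.
Check integrality: r = 87 ∈ Z ✓, b = 870 ∈ Z ✓.
(These identities are necessary conditions: they determine r and b for any design with these parameters, but do not by themselves prove that one exists.)

r = 87, b = 870.


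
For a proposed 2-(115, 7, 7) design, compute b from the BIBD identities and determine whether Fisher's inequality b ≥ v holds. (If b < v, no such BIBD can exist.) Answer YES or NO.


b = λv(v − 1)/(k(k − 1)) = 7·115·114/(7·6) = 91770/42 = 2185.
Compare with v = 115: b ≥ v, so Fisher's inequality holds.

YES


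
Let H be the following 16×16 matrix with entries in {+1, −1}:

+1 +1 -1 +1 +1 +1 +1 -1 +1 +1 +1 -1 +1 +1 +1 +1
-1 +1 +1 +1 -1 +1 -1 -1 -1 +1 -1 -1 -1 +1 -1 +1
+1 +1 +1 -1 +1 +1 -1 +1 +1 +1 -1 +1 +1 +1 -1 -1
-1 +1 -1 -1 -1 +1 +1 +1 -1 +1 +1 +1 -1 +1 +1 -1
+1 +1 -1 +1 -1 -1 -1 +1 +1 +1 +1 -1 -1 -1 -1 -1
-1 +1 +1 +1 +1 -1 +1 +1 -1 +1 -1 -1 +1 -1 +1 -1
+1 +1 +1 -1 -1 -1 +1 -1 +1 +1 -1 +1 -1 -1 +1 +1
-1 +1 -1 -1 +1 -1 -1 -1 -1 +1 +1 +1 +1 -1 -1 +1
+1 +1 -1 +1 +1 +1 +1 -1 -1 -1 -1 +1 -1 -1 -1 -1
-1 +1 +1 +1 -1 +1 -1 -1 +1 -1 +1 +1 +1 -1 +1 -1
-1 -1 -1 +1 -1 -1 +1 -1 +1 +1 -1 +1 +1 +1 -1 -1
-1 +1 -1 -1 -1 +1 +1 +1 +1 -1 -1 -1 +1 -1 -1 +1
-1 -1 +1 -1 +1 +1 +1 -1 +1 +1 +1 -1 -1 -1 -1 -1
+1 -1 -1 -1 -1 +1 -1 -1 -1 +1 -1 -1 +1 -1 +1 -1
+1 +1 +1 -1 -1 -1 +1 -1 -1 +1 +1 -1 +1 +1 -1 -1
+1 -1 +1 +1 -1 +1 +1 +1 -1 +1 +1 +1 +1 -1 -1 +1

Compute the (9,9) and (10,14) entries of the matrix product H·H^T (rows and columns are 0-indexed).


Row 9 of H: [-1, 1, 1, 1, -1, 1, -1, -1, 1, -1, 1, 1, 1, -1, 1, -1].
Row 10 of H: [-1, -1, -1, 1, -1, -1, 1, -1, 1, 1, -1, 1, 1, 1, -1, -1].
Row 14 of H: [1, 1, 1, -1, -1, -1, 1, -1, -1, 1, 1, -1, 1, 1, -1, -1].
(H·H^T)[9][9] = Σ_j H[9][j]·H[9][j] = (-1)² + (1)² + (1)² + (1)² + (-1)² + (1)² + (-1)² + (-1)² + (1)² + (-1)² + (1)² + (1)² + (1)² + (-1)² + (1)² + (-1)² = 1 + 1 + 1 + 1 + 1 + 1 + 1 + 1 + 1 + 1 + 1 + 1 + 1 + 1 + 1 + 1 = 16.
(H·H^T)[10][14] = Σ_j H[10][j]·H[14][j] = (-1)·(1) + (-1)·(1) + (-1)·(1) + (1)·(-1) + (-1)·(-1) + (-1)·(-1) + (1)·(1) + (-1)·(-1) + (1)·(-1) + (1)·(1) + (-1)·(1) + (1)·(-1) + (1)·(1) + (1)·(1) + (-1)·(-1) + (-1)·(-1) = -1 + -1 + -1 + -1 + 1 + 1 + 1 + 1 + -1 + 1 + -1 + -1 + 1 + 1 + 1 + 1 = 2.
Rows 10 and 14 are not orthogonal (dot product = 2 ≠ 0), so H is not a Hadamard matrix.

(9,9) entry = 16; (10,14) entry = 2.


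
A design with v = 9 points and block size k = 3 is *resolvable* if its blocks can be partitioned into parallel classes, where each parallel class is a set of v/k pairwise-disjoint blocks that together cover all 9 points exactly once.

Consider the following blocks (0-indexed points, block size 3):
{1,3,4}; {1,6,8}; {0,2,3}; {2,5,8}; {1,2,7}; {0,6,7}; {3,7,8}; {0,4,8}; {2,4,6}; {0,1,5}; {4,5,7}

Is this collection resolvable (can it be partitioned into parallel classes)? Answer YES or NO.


v = 9, block size k = 3, number of blocks = 11.
For resolvability, blocks must partition into parallel classes of size v/k = 3.
Total blocks must therefore be a multiple of 3: 11 = 3·3 + 2 ⇒ not divisible ✗.
Resolvable? NO.

NO


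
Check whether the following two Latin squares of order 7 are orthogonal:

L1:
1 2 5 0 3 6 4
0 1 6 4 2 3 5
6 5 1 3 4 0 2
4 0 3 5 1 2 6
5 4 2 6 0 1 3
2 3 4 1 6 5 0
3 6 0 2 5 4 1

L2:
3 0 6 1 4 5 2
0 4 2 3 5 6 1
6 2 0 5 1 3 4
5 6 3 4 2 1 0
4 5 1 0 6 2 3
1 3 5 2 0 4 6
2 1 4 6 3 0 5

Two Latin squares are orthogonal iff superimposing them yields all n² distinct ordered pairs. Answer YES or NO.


Form the n² = 49 superimposed pairs (L1[i][j], L2[i][j]), row by row (rows and columns indexed from 0):
row 0: (1,3) (2,0) (5,6) (0,1) (3,4) (6,5) (4,2)
row 1: (0,0) (1,4) (6,2) (4,3) (2,5) (3,6) (5,1)
row 2: (6,6) (5,2) (1,0) (3,5) (4,1) (0,3) (2,4)
row 3: (4,5) (0,6) (3,3) (5,4) (1,2) (2,1) (6,0)
row 4: (5,4) (4,5) (2,1) (6,0) (0,6) (1,2) (3,3)
row 5: (2,1) (3,3) (4,5) (1,2) (6,0) (5,4) (0,6)
row 6: (3,2) (6,1) (0,4) (2,6) (5,3) (4,0) (1,5)
Orthogonality requires all 49 pairs distinct.
But the pair (5,4) repeats: cell (3,3) has L1 = 5, L2 = 4, and cell (4,0) has L1 = 5, L2 = 4.
A repeated pair means some other pair never occurs (only 35 distinct pairs out of 49), so the squares are not orthogonal.
Conclusion: NO.

NO
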